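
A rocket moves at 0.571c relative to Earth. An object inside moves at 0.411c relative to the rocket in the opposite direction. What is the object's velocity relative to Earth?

Object's velocity in rocket frame is u' = -0.411c
u = (u' + v)/(1 + u'v/c²) = (v - 0.411)/(1 - 0.411·v/c²)
Numerator: 0.571 - 0.411 = 0.16
Denominator: 1 - 0.234681 = 0.765319
u = 0.16/0.765319 = 0.2091c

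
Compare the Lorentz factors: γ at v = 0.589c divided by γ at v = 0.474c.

γ₁ = 1/√(1 - 0.589²) = 1.2374
γ₂ = 1/√(1 - 0.474²) = 1.1357
γ₁/γ₂ = 1.2374/1.1357 = 1.090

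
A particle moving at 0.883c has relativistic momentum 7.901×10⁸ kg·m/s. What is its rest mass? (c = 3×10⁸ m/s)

γ = 1/√(1 - 0.883²) = 2.131
v = 0.883 × 3×10⁸ = 2.649×10⁸ m/s
m = p/(γv) = 7.901×10⁸/(2.131 × 2.649×10⁸) = 1.400 kg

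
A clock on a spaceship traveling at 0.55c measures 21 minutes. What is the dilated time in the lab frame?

Proper time Δt₀ = 21 minutes
γ = 1/√(1 - 0.55²) = 1.197
Δt = γΔt₀ = 1.197 × 21 = 25.14 minutes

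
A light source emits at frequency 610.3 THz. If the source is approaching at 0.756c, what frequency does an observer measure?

β = v/c = 0.756
(1+β)/(1-β) = 1.756/0.244 = 7.197
Doppler factor = √(7.197) = 2.683
f_obs = 610.3 × 2.683 = 1637 THz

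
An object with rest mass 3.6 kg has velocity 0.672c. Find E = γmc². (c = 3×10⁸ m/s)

γ = 1/√(1 - 0.672²) = 1.3503
mc² = 3.6 × (3×10⁸)² = 3.240×10¹⁷ J
E = γmc² = 1.3503 × 3.240×10¹⁷ = 4.375×10¹⁷ J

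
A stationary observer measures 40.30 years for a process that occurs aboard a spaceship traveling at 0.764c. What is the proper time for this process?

Dilated time Δt = 40.30 years
γ = 1/√(1 - 0.764²) = 1.550
Δt₀ = Δt/γ = 40.30/1.550 = 26.00 years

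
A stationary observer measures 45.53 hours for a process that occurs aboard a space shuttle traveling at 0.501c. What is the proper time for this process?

Dilated time Δt = 45.53 hours
γ = 1/√(1 - 0.501²) = 1.1555
Δt₀ = Δt/γ = 45.53/1.1555 = 39.40 hours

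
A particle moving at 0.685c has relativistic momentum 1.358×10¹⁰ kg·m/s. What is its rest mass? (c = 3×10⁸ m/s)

γ = 1/√(1 - 0.685²) = 1.3726
v = 0.685 × 3×10⁸ = 2.055×10⁸ m/s
m = p/(γv) = 1.358×10¹⁰/(1.3726 × 2.055×10⁸) = 48.14 kg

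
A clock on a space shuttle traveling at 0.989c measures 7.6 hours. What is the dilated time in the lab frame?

Proper time Δt₀ = 7.6 hours
γ = 1/√(1 - 0.989²) = 6.761
Δt = γΔt₀ = 6.761 × 7.6 = 51.38 hours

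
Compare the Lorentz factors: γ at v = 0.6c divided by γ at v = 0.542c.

γ₁ = 1/√(1 - 0.6²) = 1.250
γ₂ = 1/√(1 - 0.542²) = 1.190
γ₁/γ₂ = 1.250/1.190 = 1.050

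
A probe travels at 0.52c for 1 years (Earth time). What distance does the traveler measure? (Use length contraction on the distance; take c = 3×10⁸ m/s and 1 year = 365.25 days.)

Earth distance: d = v × t = 0.52c × 1 yr = 4.9230×10¹⁵ m
γ = 1.1707
d' = d/γ = 4.9230×10¹⁵/1.1707 = 4.205×10¹⁵ m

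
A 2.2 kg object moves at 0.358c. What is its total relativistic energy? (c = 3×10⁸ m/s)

γ = 1/√(1 - 0.358²) = 1.071
mc² = 2.2 × (3×10⁸)² = 1.980×10¹⁷ J
E = γmc² = 1.071 × 1.980×10¹⁷ = 2.121×10¹⁷ J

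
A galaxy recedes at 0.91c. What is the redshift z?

β = 0.91
(1+β)/(1-β) = 1.91/0.09 = 21.22
√(21.22) = 4.607
z = 4.607 - 1 = 3.607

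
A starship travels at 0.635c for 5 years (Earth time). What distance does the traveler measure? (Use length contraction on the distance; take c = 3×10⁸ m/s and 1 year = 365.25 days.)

Earth distance: d = v × t = 0.635c × 5 yr = 3.0059×10¹⁶ m
γ = 1.2945
d' = d/γ = 3.0059×10¹⁶/1.2945 = 2.322×10¹⁶ m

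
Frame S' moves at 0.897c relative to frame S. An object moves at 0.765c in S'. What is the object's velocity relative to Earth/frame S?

u = (u' + v)/(1 + u'v/c²)
Numerator: 0.765 + 0.897 = 1.662
Denominator: 1 + 0.686205 = 1.686205
u = 1.662/1.686205 = 0.9856c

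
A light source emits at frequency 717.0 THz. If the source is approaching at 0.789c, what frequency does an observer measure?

β = v/c = 0.789
(1+β)/(1-β) = 1.789/0.211 = 8.479
Doppler factor = √(8.479) = 2.912
f_obs = 717.0 × 2.912 = 2088 THz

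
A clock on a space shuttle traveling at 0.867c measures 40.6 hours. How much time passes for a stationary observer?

Proper time Δt₀ = 40.6 hours
γ = 1/√(1 - 0.867²) = 2.007
Δt = γΔt₀ = 2.007 × 40.6 = 81.48 hours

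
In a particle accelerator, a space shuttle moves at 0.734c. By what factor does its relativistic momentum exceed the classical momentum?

p_rel = γmv, p_class = mv
Ratio = γ = 1/√(1 - 0.734²)
= 1/√(0.461244) = 1.472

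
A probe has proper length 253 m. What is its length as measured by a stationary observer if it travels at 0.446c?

Proper length L₀ = 253 m
γ = 1/√(1 - 0.446²) = 1.1173
L = L₀/γ = 253/1.1173 = 226.4 m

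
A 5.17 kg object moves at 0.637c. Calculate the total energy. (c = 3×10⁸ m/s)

γ = 1/√(1 - 0.637²) = 1.2972
mc² = 5.17 × (3×10⁸)² = 4.653×10¹⁷ J
E = γmc² = 1.2972 × 4.653×10¹⁷ = 6.036×10¹⁷ J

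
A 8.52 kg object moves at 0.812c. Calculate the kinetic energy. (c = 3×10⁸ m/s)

γ = 1/√(1 - 0.812²) = 1.7133
γ - 1 = 0.7133
KE = (γ-1)mc² = 0.7133 × 8.52 × (3×10⁸)² = 5.470×10¹⁷ J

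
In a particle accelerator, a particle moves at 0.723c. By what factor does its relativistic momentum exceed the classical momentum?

p_rel = γmv, p_class = mv
Ratio = γ = 1/√(1 - 0.723²)
= 1/√(0.477271) = 1.447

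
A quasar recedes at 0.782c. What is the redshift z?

β = 0.782
(1+β)/(1-β) = 1.782/0.218 = 8.174
√(8.174) = 2.859
z = 2.859 - 1 = 1.859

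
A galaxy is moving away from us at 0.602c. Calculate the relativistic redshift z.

β = 0.602
(1+β)/(1-β) = 1.602/0.398 = 4.025
√(4.025) = 2.006
z = 2.006 - 1 = 1.006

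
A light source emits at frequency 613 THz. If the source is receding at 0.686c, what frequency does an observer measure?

β = v/c = 0.686
(1-β)/(1+β) = 0.314/1.686 = 0.1862396
Doppler factor = √(0.1862396) = 0.43155
f_obs = 613 × 0.43155 = 264.5 THz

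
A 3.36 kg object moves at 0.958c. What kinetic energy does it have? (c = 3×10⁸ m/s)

γ = 1/√(1 - 0.958²) = 3.487
γ - 1 = 2.487
KE = (γ-1)mc² = 2.487 × 3.36 × (3×10⁸)² = 7.521×10¹⁷ J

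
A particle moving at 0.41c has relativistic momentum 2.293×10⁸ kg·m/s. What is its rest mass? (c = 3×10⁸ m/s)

γ = 1/√(1 - 0.41²) = 1.0964
v = 0.41 × 3×10⁸ = 1.230×10⁸ m/s
m = p/(γv) = 2.293×10⁸/(1.0964 × 1.230×10⁸) = 1.700 kg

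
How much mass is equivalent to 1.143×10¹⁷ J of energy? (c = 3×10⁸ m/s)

From E = mc², we get m = E/c²
c² = (3×10⁸)² = 9×10¹⁶ m²/s²
m = 1.143×10¹⁷ / 9×10¹⁶ = 1.270 kg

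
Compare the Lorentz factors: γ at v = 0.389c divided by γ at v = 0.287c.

γ₁ = 1/√(1 - 0.389²) = 1.0855
γ₂ = 1/√(1 - 0.287²) = 1.0439
γ₁/γ₂ = 1.0855/1.0439 = 1.040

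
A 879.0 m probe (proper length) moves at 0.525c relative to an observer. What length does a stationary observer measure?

Proper length L₀ = 879.0 m
γ = 1/√(1 - 0.525²) = 1.175
L = L₀/γ = 879.0/1.175 = 748.1 m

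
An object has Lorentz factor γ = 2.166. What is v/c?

From γ = 1/√(1 - v²/c²):
1/γ² = 1/2.166² = 0.21315
v²/c² = 1 - 0.21315 = 0.78685
v/c = √(0.78685) = 0.8870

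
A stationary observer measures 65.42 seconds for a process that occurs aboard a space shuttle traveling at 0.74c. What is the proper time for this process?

Dilated time Δt = 65.42 seconds
γ = 1/√(1 - 0.74²) = 1.4868
Δt₀ = Δt/γ = 65.42/1.4868 = 44.00 seconds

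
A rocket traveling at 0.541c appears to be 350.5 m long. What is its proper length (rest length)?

Contracted length L = 350.5 m
γ = 1/√(1 - 0.541²) = 1.18903
L₀ = γL = 1.18903 × 350.5 = 416.8 m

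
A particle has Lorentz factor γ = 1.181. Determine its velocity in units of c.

From γ = 1/√(1 - v²/c²):
1/γ² = 1/1.181² = 0.7170
v²/c² = 1 - 0.7170 = 0.2830
v/c = √(0.2830) = 0.5320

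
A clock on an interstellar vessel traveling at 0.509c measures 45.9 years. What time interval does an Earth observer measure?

Proper time Δt₀ = 45.9 years
γ = 1/√(1 - 0.509²) = 1.16176
Δt = γΔt₀ = 1.16176 × 45.9 = 53.32 years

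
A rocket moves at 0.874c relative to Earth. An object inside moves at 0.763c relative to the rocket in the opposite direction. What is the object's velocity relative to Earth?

Object's velocity in rocket frame is u' = -0.763c
u = (u' + v)/(1 + u'v/c²) = (v - 0.763)/(1 - 0.763·v/c²)
Numerator: 0.874 - 0.763 = 0.111
Denominator: 1 - 0.666862 = 0.333138
u = 0.111/0.333138 = 0.3332c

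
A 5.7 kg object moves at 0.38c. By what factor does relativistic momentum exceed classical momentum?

p_rel = γmv, p_class = mv
Ratio = γ = 1/√(1 - 0.38²) = 1.081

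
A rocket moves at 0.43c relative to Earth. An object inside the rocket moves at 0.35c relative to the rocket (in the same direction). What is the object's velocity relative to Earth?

u = (u' + v)/(1 + u'v/c²)
Numerator: 0.35 + 0.43 = 0.78
Denominator: 1 + 0.1505 = 1.1505
u = 0.78/1.1505 = 0.6780c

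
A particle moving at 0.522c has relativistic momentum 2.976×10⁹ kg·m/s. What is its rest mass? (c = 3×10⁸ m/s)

γ = 1/√(1 - 0.522²) = 1.172
v = 0.522 × 3×10⁸ = 1.566×10⁸ m/s
m = p/(γv) = 2.976×10⁹/(1.172 × 1.566×10⁸) = 16.21 kg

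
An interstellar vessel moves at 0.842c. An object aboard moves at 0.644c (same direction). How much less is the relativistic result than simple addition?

Classical: u' + v = 0.644 + 0.842 = 1.486c
Relativistic: u = (0.644 + 0.842)/(1 + 0.542248) = 1.486/1.542248 = 0.9635c
Difference: 1.486 - 0.9635 = 0.5225c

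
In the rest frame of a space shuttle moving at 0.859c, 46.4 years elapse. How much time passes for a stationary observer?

Proper time Δt₀ = 46.4 years
γ = 1/√(1 - 0.859²) = 1.9532
Δt = γΔt₀ = 1.9532 × 46.4 = 90.63 years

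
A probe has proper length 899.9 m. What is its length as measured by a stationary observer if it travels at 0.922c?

Proper length L₀ = 899.9 m
γ = 1/√(1 - 0.922²) = 2.583
L = L₀/γ = 899.9/2.583 = 348.4 m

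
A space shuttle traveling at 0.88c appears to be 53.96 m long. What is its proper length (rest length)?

Contracted length L = 53.96 m
γ = 1/√(1 - 0.88²) = 2.105
L₀ = γL = 2.105 × 53.96 = 113.6 m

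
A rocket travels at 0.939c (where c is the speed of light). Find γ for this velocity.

v/c = 0.939, so (v/c)² = 0.881721
1 - (v/c)² = 0.118279
γ = 1/√(0.118279) = 2.908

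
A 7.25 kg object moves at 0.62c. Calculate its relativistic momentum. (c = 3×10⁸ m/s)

γ = 1/√(1 - 0.62²) = 1.275
v = 0.62 × 3×10⁸ = 1.860×10⁸ m/s
p = γmv = 1.275 × 7.25 × 1.860×10⁸ = 1.719×10⁹ kg·m/s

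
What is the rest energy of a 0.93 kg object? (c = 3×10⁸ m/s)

c² = (3×10⁸)² = 9.000×10¹⁶ m²/s²
E₀ = mc² = 0.93 × 9.000×10¹⁶ = 8.370×10¹⁶ J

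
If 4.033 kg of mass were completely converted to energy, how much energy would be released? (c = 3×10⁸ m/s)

Using E = mc²:
c² = (3×10⁸)² = 9×10¹⁶ m²/s²
E = 4.033 × 9×10¹⁶ = 3.630×10¹⁷ J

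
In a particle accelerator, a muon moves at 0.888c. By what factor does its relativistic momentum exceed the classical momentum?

p_rel = γmv, p_class = mv
Ratio = γ = 1/√(1 - 0.888²)
= 1/√(0.211456) = 2.175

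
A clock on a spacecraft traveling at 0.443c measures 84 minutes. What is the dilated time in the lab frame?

Proper time Δt₀ = 84 minutes
γ = 1/√(1 - 0.443²) = 1.11542
Δt = γΔt₀ = 1.11542 × 84 = 93.70 minutes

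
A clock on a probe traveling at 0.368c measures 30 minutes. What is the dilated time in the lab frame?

Proper time Δt₀ = 30 minutes
γ = 1/√(1 - 0.368²) = 1.07547
Δt = γΔt₀ = 1.07547 × 30 = 32.26 minutes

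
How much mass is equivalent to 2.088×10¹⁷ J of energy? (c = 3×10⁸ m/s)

From E = mc², we get m = E/c²
c² = (3×10⁸)² = 9×10¹⁶ m²/s²
m = 2.088×10¹⁷ / 9×10¹⁶ = 2.320 kg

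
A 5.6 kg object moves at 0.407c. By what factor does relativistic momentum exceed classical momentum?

p_rel = γmv, p_class = mv
Ratio = γ = 1/√(1 - 0.407²) = 1.095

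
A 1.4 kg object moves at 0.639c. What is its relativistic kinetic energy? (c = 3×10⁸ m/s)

γ = 1/√(1 - 0.639²) = 1.30004
γ - 1 = 0.30004
KE = (γ-1)mc² = 0.30004 × 1.4 × (3×10⁸)² = 3.781×10¹⁶ J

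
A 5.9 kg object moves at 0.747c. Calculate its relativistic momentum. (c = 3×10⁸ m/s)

γ = 1/√(1 - 0.747²) = 1.504
v = 0.747 × 3×10⁸ = 2.241×10⁸ m/s
p = γmv = 1.504 × 5.9 × 2.241×10⁸ = 1.989×10⁹ kg·m/s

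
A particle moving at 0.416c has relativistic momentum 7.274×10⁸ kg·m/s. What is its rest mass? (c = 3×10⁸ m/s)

γ = 1/√(1 - 0.416²) = 1.0997
v = 0.416 × 3×10⁸ = 1.248×10⁸ m/s
m = p/(γv) = 7.274×10⁸/(1.0997 × 1.248×10⁸) = 5.300 kg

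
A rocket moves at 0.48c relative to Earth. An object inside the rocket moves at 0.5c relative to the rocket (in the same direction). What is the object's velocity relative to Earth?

u = (u' + v)/(1 + u'v/c²)
Numerator: 0.5 + 0.48 = 0.98
Denominator: 1 + 0.24 = 1.24
u = 0.98/1.24 = 0.7903c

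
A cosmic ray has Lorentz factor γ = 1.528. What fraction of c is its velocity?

From γ = 1/√(1 - v²/c²):
1/γ² = 1/1.528² = 0.4283
v²/c² = 1 - 0.4283 = 0.5717
v/c = √(0.5717) = 0.7561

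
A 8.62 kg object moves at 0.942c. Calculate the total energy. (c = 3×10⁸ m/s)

γ = 1/√(1 - 0.942²) = 2.980
mc² = 8.62 × (3×10⁸)² = 7.758×10¹⁷ J
E = γmc² = 2.980 × 7.758×10¹⁷ = 2.312×10¹⁸ J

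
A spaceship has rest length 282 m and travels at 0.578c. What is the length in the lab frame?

Proper length L₀ = 282 m
γ = 1/√(1 - 0.578²) = 1.2254
L = L₀/γ = 282/1.2254 = 230.1 m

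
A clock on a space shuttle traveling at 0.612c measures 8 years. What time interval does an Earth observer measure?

Proper time Δt₀ = 8 years
γ = 1/√(1 - 0.612²) = 1.2644
Δt = γΔt₀ = 1.2644 × 8 = 10.12 years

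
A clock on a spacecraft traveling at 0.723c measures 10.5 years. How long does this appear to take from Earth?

Proper time Δt₀ = 10.5 years
γ = 1/√(1 - 0.723²) = 1.4475
Δt = γΔt₀ = 1.4475 × 10.5 = 15.20 years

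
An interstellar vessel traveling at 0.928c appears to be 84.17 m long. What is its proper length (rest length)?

Contracted length L = 84.17 m
γ = 1/√(1 - 0.928²) = 2.684
L₀ = γL = 2.684 × 84.17 = 225.9 m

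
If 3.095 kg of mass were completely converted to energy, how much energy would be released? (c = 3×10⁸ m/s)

Using E = mc²:
c² = (3×10⁸)² = 9×10¹⁶ m²/s²
E = 3.095 × 9×10¹⁶ = 2.786×10¹⁷ J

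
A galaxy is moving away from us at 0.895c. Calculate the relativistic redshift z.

β = 0.895
(1+β)/(1-β) = 1.895/0.105 = 18.048
√(18.048) = 4.248
z = 4.248 - 1 = 3.248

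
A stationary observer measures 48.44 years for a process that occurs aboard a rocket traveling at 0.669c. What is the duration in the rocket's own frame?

Dilated time Δt = 48.44 years
γ = 1/√(1 - 0.669²) = 1.3454
Δt₀ = Δt/γ = 48.44/1.3454 = 36.00 years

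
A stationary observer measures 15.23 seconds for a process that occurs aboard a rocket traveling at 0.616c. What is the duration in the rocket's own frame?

Dilated time Δt = 15.23 seconds
γ = 1/√(1 - 0.616²) = 1.269
Δt₀ = Δt/γ = 15.23/1.269 = 12.00 seconds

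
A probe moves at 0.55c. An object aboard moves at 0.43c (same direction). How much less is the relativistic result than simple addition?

Classical: u' + v = 0.43 + 0.55 = 0.98c
Relativistic: u = (0.43 + 0.55)/(1 + 0.2365) = 0.98/1.2365 = 0.7926c
Difference: 0.98 - 0.7926 = 0.1874c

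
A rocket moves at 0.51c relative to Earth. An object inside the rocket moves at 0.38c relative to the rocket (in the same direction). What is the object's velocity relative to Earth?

u = (u' + v)/(1 + u'v/c²)
Numerator: 0.38 + 0.51 = 0.89
Denominator: 1 + 0.1938 = 1.1938
u = 0.89/1.1938 = 0.7455c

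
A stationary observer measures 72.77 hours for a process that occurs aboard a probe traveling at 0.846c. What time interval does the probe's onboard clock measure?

Dilated time Δt = 72.77 hours
γ = 1/√(1 - 0.846²) = 1.8755
Δt₀ = Δt/γ = 72.77/1.8755 = 38.80 hours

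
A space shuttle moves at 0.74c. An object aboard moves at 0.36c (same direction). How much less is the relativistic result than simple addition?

Classical: u' + v = 0.36 + 0.74 = 1.1c
Relativistic: u = (0.36 + 0.74)/(1 + 0.2664) = 1.1/1.2664 = 0.8686c
Difference: 1.1 - 0.8686 = 0.2314c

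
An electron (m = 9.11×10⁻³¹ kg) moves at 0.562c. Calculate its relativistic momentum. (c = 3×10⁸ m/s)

γ = 1/√(1 - 0.562²) = 1.209
v = 0.562 × 3×10⁸ = 1.686×10⁸ m/s
p = γmv = 1.209 × 9.11×10⁻³¹ × 1.686×10⁸ = 1.857×10⁻²² kg·m/s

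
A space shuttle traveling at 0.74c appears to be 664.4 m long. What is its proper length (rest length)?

Contracted length L = 664.4 m
γ = 1/√(1 - 0.74²) = 1.4868
L₀ = γL = 1.4868 × 664.4 = 987.8 m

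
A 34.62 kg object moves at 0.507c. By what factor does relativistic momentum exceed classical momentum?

p_rel = γmv, p_class = mv
Ratio = γ = 1/√(1 - 0.507²) = 1.160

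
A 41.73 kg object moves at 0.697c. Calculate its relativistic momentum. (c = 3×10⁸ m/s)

γ = 1/√(1 - 0.697²) = 1.395
v = 0.697 × 3×10⁸ = 2.091×10⁸ m/s
p = γmv = 1.395 × 41.73 × 2.091×10⁸ = 1.217×10¹⁰ kg·m/s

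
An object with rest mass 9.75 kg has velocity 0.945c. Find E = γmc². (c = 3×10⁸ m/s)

γ = 1/√(1 - 0.945²) = 3.057
mc² = 9.75 × (3×10⁸)² = 8.775×10¹⁷ J
E = γmc² = 3.057 × 8.775×10¹⁷ = 2.683×10¹⁸ J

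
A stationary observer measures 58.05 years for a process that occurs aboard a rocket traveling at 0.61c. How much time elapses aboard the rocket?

Dilated time Δt = 58.05 years
γ = 1/√(1 - 0.61²) = 1.262
Δt₀ = Δt/γ = 58.05/1.262 = 46.00 years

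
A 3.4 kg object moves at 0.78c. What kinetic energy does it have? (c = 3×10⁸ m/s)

γ = 1/√(1 - 0.78²) = 1.598
γ - 1 = 0.5980
KE = (γ-1)mc² = 0.5980 × 3.4 × (3×10⁸)² = 1.830×10¹⁷ J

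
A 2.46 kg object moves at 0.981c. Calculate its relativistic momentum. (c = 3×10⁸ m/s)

γ = 1/√(1 - 0.981²) = 5.1544
v = 0.981 × 3×10⁸ = 2.943×10⁸ m/s
p = γmv = 5.1544 × 2.46 × 2.943×10⁸ = 3.732×10⁹ kg·m/s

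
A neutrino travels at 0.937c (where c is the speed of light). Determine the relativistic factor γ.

v/c = 0.937, so (v/c)² = 0.877969
1 - (v/c)² = 0.122031
γ = 1/√(0.122031) = 2.863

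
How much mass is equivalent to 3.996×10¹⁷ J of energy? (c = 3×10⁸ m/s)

From E = mc², we get m = E/c²
c² = (3×10⁸)² = 9×10¹⁶ m²/s²
m = 3.996×10¹⁷ / 9×10¹⁶ = 4.440 kg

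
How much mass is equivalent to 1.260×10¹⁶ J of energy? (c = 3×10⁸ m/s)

From E = mc², we get m = E/c²
c² = (3×10⁸)² = 9×10¹⁶ m²/s²
m = 1.260×10¹⁶ / 9×10¹⁶ = 0.1400 kg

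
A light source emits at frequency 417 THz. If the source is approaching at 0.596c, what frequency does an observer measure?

β = v/c = 0.596
(1+β)/(1-β) = 1.596/0.404 = 3.9505
Doppler factor = √(3.9505) = 1.9876
f_obs = 417 × 1.9876 = 828.8 THz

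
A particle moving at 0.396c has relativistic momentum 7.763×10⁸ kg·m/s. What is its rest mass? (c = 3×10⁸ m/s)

γ = 1/√(1 - 0.396²) = 1.089
v = 0.396 × 3×10⁸ = 1.188×10⁸ m/s
m = p/(γv) = 7.763×10⁸/(1.089 × 1.188×10⁸) = 6.000 kg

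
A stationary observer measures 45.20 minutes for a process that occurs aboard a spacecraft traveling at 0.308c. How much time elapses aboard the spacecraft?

Dilated time Δt = 45.20 minutes
γ = 1/√(1 - 0.308²) = 1.0511
Δt₀ = Δt/γ = 45.20/1.0511 = 43.00 minutes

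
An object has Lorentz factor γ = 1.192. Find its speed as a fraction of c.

From γ = 1/√(1 - v²/c²):
1/γ² = 1/1.192² = 0.7038
v²/c² = 1 - 0.7038 = 0.2962
v/c = √(0.2962) = 0.5442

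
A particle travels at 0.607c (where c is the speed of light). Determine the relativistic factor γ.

v/c = 0.607, so (v/c)² = 0.368449
1 - (v/c)² = 0.631551
γ = 1/√(0.631551) = 1.258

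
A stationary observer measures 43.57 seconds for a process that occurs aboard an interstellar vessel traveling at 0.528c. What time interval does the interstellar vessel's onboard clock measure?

Dilated time Δt = 43.57 seconds
γ = 1/√(1 - 0.528²) = 1.1775
Δt₀ = Δt/γ = 43.57/1.1775 = 37.00 seconds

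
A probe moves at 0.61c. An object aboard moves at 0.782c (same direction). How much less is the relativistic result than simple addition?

Classical: u' + v = 0.782 + 0.61 = 1.392c
Relativistic: u = (0.782 + 0.61)/(1 + 0.47702) = 1.392/1.47702 = 0.9424c
Difference: 1.392 - 0.9424 = 0.4496c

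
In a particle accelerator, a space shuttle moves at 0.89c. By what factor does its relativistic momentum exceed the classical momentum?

p_rel = γmv, p_class = mv
Ratio = γ = 1/√(1 - 0.89²)
= 1/√(0.2079) = 2.193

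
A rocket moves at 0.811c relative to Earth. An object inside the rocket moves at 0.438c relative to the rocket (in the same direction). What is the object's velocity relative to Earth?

u = (u' + v)/(1 + u'v/c²)
Numerator: 0.438 + 0.811 = 1.249
Denominator: 1 + 0.355218 = 1.355218
u = 1.249/1.355218 = 0.9216c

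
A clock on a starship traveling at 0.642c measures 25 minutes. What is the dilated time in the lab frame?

Proper time Δt₀ = 25 minutes
γ = 1/√(1 - 0.642²) = 1.3043
Δt = γΔt₀ = 1.3043 × 25 = 32.61 minutes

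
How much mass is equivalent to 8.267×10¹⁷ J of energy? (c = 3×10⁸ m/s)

From E = mc², we get m = E/c²
c² = (3×10⁸)² = 9×10¹⁶ m²/s²
m = 8.267×10¹⁷ / 9×10¹⁶ = 9.186 kg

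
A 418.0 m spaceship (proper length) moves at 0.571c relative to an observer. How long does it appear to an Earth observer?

Proper length L₀ = 418.0 m
γ = 1/√(1 - 0.571²) = 1.218
L = L₀/γ = 418.0/1.218 = 343.2 m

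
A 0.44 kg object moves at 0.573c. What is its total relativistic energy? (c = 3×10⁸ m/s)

γ = 1/√(1 - 0.573²) = 1.2202
mc² = 0.44 × (3×10⁸)² = 3.960×10¹⁶ J
E = γmc² = 1.2202 × 3.960×10¹⁶ = 4.832×10¹⁶ J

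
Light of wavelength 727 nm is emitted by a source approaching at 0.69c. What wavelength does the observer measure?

β = 0.69
Wavelength Doppler factor = √(0.31/1.69) = √(0.1834) = 0.4283
λ_obs = 727 × 0.4283 = 311.4 nm (blueshift)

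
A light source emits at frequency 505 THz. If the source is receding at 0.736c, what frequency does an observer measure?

β = v/c = 0.736
(1-β)/(1+β) = 0.264/1.736 = 0.152074
Doppler factor = √(0.152074) = 0.38997
f_obs = 505 × 0.38997 = 196.9 THz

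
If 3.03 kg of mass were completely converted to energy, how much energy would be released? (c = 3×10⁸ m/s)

Using E = mc²:
c² = (3×10⁸)² = 9×10¹⁶ m²/s²
E = 3.03 × 9×10¹⁶ = 2.727×10¹⁷ J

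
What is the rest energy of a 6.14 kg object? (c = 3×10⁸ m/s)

c² = (3×10⁸)² = 9.000×10¹⁶ m²/s²
E₀ = mc² = 6.14 × 9.000×10¹⁶ = 5.526×10¹⁷ J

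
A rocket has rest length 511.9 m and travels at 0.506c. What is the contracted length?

Proper length L₀ = 511.9 m
γ = 1/√(1 - 0.506²) = 1.1594
L = L₀/γ = 511.9/1.1594 = 441.5 m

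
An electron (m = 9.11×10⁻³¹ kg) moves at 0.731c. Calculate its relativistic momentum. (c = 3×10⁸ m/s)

γ = 1/√(1 - 0.731²) = 1.4655
v = 0.731 × 3×10⁸ = 2.193×10⁸ m/s
p = γmv = 1.4655 × 9.11×10⁻³¹ × 2.193×10⁸ = 2.928×10⁻²² kg·m/s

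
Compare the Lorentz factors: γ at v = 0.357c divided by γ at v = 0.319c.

γ₁ = 1/√(1 - 0.357²) = 1.071
γ₂ = 1/√(1 - 0.319²) = 1.055
γ₁/γ₂ = 1.071/1.055 = 1.015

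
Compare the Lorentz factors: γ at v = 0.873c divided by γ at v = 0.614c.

γ₁ = 1/√(1 - 0.873²) = 2.050
γ₂ = 1/√(1 - 0.614²) = 1.267
γ₁/γ₂ = 2.050/1.267 = 1.618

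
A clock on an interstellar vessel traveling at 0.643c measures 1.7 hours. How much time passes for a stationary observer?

Proper time Δt₀ = 1.7 hours
γ = 1/√(1 - 0.643²) = 1.306
Δt = γΔt₀ = 1.306 × 1.7 = 2.220 hours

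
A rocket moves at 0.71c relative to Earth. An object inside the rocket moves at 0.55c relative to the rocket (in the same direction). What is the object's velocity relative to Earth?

u = (u' + v)/(1 + u'v/c²)
Numerator: 0.55 + 0.71 = 1.26
Denominator: 1 + 0.3905 = 1.3905
u = 1.26/1.3905 = 0.9061c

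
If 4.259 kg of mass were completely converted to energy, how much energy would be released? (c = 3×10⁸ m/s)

Using E = mc²:
c² = (3×10⁸)² = 9×10¹⁶ m²/s²
E = 4.259 × 9×10¹⁶ = 3.833×10¹⁷ J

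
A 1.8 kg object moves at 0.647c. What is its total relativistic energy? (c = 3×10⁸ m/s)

γ = 1/√(1 - 0.647²) = 1.3115
mc² = 1.8 × (3×10⁸)² = 1.620×10¹⁷ J
E = γmc² = 1.3115 × 1.620×10¹⁷ = 2.125×10¹⁷ J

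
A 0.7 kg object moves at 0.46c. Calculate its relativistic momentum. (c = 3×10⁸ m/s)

γ = 1/√(1 - 0.46²) = 1.126
v = 0.46 × 3×10⁸ = 1.380×10⁸ m/s
p = γmv = 1.126 × 0.7 × 1.380×10⁸ = 1.088×10⁸ kg·m/s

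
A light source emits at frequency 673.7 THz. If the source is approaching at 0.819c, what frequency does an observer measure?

β = v/c = 0.819
(1+β)/(1-β) = 1.819/0.181 = 10.05
Doppler factor = √(10.05) = 3.170
f_obs = 673.7 × 3.170 = 2136 THz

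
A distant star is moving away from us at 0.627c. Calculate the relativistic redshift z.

β = 0.627
(1+β)/(1-β) = 1.627/0.373 = 4.362
√(4.362) = 2.089
z = 2.089 - 1 = 1.089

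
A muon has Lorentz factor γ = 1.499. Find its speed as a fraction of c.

From γ = 1/√(1 - v²/c²):
1/γ² = 1/1.499² = 0.4450
v²/c² = 1 - 0.4450 = 0.5550
v/c = √(0.5550) = 0.7450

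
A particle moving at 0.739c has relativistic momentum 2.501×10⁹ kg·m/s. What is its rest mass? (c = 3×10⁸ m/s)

γ = 1/√(1 - 0.739²) = 1.4843
v = 0.739 × 3×10⁸ = 2.217×10⁸ m/s
m = p/(γv) = 2.501×10⁹/(1.4843 × 2.217×10⁸) = 7.600 kg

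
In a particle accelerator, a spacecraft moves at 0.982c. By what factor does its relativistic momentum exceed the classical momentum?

p_rel = γmv, p_class = mv
Ratio = γ = 1/√(1 - 0.982²)
= 1/√(0.035676) = 5.294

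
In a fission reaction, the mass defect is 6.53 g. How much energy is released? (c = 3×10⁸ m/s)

Convert mass defect: Δm = 6.53 g = 0.00653 kg
E = Δm·c² = 0.00653 × (3×10⁸)²
= 0.00653 × 9×10¹⁶ = 5.877×10¹⁴ J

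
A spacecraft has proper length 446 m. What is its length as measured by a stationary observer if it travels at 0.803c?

Proper length L₀ = 446 m
γ = 1/√(1 - 0.803²) = 1.678
L = L₀/γ = 446/1.678 = 265.8 m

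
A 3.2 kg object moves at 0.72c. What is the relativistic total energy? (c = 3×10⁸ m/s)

γ = 1/√(1 - 0.72²) = 1.441
mc² = 3.2 × (3×10⁸)² = 2.880×10¹⁷ J
E = γmc² = 1.441 × 2.880×10¹⁷ = 4.150×10¹⁷ J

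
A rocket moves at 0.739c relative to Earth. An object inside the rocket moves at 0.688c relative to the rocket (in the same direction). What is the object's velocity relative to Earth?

u = (u' + v)/(1 + u'v/c²)
Numerator: 0.688 + 0.739 = 1.427
Denominator: 1 + 0.508432 = 1.508432
u = 1.427/1.508432 = 0.9460c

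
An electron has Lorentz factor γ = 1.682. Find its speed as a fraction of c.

From γ = 1/√(1 - v²/c²):
1/γ² = 1/1.682² = 0.3535
v²/c² = 1 - 0.3535 = 0.6465
v/c = √(0.6465) = 0.8041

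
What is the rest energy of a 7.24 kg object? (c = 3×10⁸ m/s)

c² = (3×10⁸)² = 9.000×10¹⁶ m²/s²
E₀ = mc² = 7.24 × 9.000×10¹⁶ = 6.516×10¹⁷ J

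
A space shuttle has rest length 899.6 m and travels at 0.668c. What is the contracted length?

Proper length L₀ = 899.6 m
γ = 1/√(1 - 0.668²) = 1.3438
L = L₀/γ = 899.6/1.3438 = 669.4 m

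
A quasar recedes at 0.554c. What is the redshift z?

β = 0.554
(1+β)/(1-β) = 1.554/0.446 = 3.4843
√(3.4843) = 1.8666
z = 1.8666 - 1 = 0.8666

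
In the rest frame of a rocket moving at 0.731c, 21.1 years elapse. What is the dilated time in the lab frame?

Proper time Δt₀ = 21.1 years
γ = 1/√(1 - 0.731²) = 1.4655
Δt = γΔt₀ = 1.4655 × 21.1 = 30.92 years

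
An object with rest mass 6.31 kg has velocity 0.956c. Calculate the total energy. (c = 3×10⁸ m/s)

γ = 1/√(1 - 0.956²) = 3.409
mc² = 6.31 × (3×10⁸)² = 5.679×10¹⁷ J
E = γmc² = 3.409 × 5.679×10¹⁷ = 1.936×10¹⁸ J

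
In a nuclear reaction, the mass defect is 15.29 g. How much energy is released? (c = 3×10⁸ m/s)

Convert mass defect: Δm = 15.29 g = 0.01529 kg
E = Δm·c² = 0.01529 × (3×10⁸)²
= 0.01529 × 9×10¹⁶ = 1.376×10¹⁵ J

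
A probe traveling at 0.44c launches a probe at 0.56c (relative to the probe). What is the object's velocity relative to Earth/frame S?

u = (u' + v)/(1 + u'v/c²)
Numerator: 0.56 + 0.44 = 1
Denominator: 1 + 0.2464 = 1.2464
u = 1/1.2464 = 0.8023c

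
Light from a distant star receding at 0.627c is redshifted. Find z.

β = 0.627
(1+β)/(1-β) = 1.627/0.373 = 4.362
√(4.362) = 2.089
z = 2.089 - 1 = 1.089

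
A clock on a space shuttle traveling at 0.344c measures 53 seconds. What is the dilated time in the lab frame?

Proper time Δt₀ = 53 seconds
γ = 1/√(1 - 0.344²) = 1.064997
Δt = γΔt₀ = 1.064997 × 53 = 56.44 seconds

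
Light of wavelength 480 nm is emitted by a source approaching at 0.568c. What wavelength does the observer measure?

β = 0.568
Wavelength Doppler factor = √(0.432/1.568) = √(0.27551) = 0.52489
λ_obs = 480 × 0.52489 = 251.9 nm (blueshift)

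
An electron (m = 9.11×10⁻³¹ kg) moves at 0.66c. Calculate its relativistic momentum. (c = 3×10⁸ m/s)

γ = 1/√(1 - 0.66²) = 1.331
v = 0.66 × 3×10⁸ = 1.980×10⁸ m/s
p = γmv = 1.331 × 9.11×10⁻³¹ × 1.980×10⁸ = 2.401×10⁻²² kg·m/s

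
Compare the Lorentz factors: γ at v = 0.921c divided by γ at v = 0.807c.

γ₁ = 1/√(1 - 0.921²) = 2.567
γ₂ = 1/√(1 - 0.807²) = 1.693
γ₁/γ₂ = 2.567/1.693 = 1.516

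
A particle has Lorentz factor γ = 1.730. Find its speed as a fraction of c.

From γ = 1/√(1 - v²/c²):
1/γ² = 1/1.730² = 0.3341
v²/c² = 1 - 0.3341 = 0.6659
v/c = √(0.6659) = 0.8160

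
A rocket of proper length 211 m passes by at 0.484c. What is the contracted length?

Proper length L₀ = 211 m
γ = 1/√(1 - 0.484²) = 1.143
L = L₀/γ = 211/1.143 = 184.6 m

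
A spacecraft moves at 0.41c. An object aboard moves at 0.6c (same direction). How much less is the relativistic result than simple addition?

Classical: u' + v = 0.6 + 0.41 = 1.01c
Relativistic: u = (0.6 + 0.41)/(1 + 0.246) = 1.01/1.246 = 0.8106c
Difference: 1.01 - 0.8106 = 0.1994c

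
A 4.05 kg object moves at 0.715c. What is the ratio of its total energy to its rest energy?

E = γmc², E₀ = mc²
E/E₀ = γ = 1/√(1 - 0.715²) = 1.430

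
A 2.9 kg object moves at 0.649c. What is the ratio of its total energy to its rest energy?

E = γmc², E₀ = mc²
E/E₀ = γ = 1/√(1 - 0.649²) = 1.314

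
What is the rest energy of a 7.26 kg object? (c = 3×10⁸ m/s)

c² = (3×10⁸)² = 9.000×10¹⁶ m²/s²
E₀ = mc² = 7.26 × 9.000×10¹⁶ = 6.534×10¹⁷ J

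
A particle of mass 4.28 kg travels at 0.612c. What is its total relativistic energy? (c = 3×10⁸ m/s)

γ = 1/√(1 - 0.612²) = 1.26445
mc² = 4.28 × (3×10⁸)² = 3.852×10¹⁷ J
E = γmc² = 1.26445 × 3.852×10¹⁷ = 4.871×10¹⁷ J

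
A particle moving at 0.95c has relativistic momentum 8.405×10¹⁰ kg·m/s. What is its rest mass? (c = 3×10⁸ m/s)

γ = 1/√(1 - 0.95²) = 3.2026
v = 0.95 × 3×10⁸ = 2.850×10⁸ m/s
m = p/(γv) = 8.405×10¹⁰/(3.2026 × 2.850×10⁸) = 92.09 kg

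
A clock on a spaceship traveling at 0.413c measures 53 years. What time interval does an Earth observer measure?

Proper time Δt₀ = 53 years
γ = 1/√(1 - 0.413²) = 1.09802
Δt = γΔt₀ = 1.09802 × 53 = 58.20 years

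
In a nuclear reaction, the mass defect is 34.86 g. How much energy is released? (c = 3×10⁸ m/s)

Convert mass defect: Δm = 34.86 g = 0.03486 kg
E = Δm·c² = 0.03486 × (3×10⁸)²
= 0.03486 × 9×10¹⁶ = 3.137×10¹⁵ J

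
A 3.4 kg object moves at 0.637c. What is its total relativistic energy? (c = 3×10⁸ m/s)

γ = 1/√(1 - 0.637²) = 1.29725
mc² = 3.4 × (3×10⁸)² = 3.060×10¹⁷ J
E = γmc² = 1.29725 × 3.060×10¹⁷ = 3.970×10¹⁷ J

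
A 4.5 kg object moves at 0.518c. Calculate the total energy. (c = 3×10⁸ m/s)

γ = 1/√(1 - 0.518²) = 1.1691
mc² = 4.5 × (3×10⁸)² = 4.050×10¹⁷ J
E = γmc² = 1.1691 × 4.050×10¹⁷ = 4.735×10¹⁷ J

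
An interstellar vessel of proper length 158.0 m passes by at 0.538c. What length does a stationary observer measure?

Proper length L₀ = 158.0 m
γ = 1/√(1 - 0.538²) = 1.186
L = L₀/γ = 158.0/1.186 = 133.2 m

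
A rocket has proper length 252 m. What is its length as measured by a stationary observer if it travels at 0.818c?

Proper length L₀ = 252 m
γ = 1/√(1 - 0.818²) = 1.738
L = L₀/γ = 252/1.738 = 145.0 m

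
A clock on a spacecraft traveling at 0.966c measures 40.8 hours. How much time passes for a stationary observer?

Proper time Δt₀ = 40.8 hours
γ = 1/√(1 - 0.966²) = 3.868
Δt = γΔt₀ = 3.868 × 40.8 = 157.8 hours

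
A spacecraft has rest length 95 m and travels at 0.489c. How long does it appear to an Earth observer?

Proper length L₀ = 95 m
γ = 1/√(1 - 0.489²) = 1.1464
L = L₀/γ = 95/1.1464 = 82.87 m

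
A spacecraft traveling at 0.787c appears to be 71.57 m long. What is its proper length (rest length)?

Contracted length L = 71.57 m
γ = 1/√(1 - 0.787²) = 1.621
L₀ = γL = 1.621 × 71.57 = 116.0 m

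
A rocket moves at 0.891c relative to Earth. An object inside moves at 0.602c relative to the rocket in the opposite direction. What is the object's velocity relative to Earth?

Object's velocity in rocket frame is u' = -0.602c
u = (u' + v)/(1 + u'v/c²) = (v - 0.602)/(1 - 0.602·v/c²)
Numerator: 0.891 - 0.602 = 0.289
Denominator: 1 - 0.536382 = 0.463618
u = 0.289/0.463618 = 0.6234c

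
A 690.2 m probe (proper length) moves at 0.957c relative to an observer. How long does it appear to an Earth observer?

Proper length L₀ = 690.2 m
γ = 1/√(1 - 0.957²) = 3.447
L = L₀/γ = 690.2/3.447 = 200.2 m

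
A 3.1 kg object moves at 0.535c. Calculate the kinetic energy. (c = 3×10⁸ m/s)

γ = 1/√(1 - 0.535²) = 1.18364
γ - 1 = 0.18364
KE = (γ-1)mc² = 0.18364 × 3.1 × (3×10⁸)² = 5.124×10¹⁶ J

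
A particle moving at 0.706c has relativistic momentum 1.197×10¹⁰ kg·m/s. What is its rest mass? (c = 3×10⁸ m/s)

γ = 1/√(1 - 0.706²) = 1.412
v = 0.706 × 3×10⁸ = 2.118×10⁸ m/s
m = p/(γv) = 1.197×10¹⁰/(1.412 × 2.118×10⁸) = 40.03 kg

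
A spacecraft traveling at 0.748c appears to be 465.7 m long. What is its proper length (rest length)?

Contracted length L = 465.7 m
γ = 1/√(1 - 0.748²) = 1.5067
L₀ = γL = 1.5067 × 465.7 = 701.7 m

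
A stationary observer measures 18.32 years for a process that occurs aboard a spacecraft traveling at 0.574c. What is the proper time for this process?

Dilated time Δt = 18.32 years
γ = 1/√(1 - 0.574²) = 1.221
Δt₀ = Δt/γ = 18.32/1.221 = 15.00 years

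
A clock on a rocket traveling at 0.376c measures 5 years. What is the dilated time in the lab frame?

Proper time Δt₀ = 5 years
γ = 1/√(1 - 0.376²) = 1.0792
Δt = γΔt₀ = 1.0792 × 5 = 5.396 years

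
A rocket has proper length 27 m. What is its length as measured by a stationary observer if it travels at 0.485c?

Proper length L₀ = 27 m
γ = 1/√(1 - 0.485²) = 1.1435
L = L₀/γ = 27/1.1435 = 23.61 m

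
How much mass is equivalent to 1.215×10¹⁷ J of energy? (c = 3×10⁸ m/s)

From E = mc², we get m = E/c²
c² = (3×10⁸)² = 9×10¹⁶ m²/s²
m = 1.215×10¹⁷ / 9×10¹⁶ = 1.350 kg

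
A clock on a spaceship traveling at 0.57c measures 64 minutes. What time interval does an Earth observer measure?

Proper time Δt₀ = 64 minutes
γ = 1/√(1 - 0.57²) = 1.217
Δt = γΔt₀ = 1.217 × 64 = 77.89 minutes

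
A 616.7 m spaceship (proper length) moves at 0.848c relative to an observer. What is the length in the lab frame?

Proper length L₀ = 616.7 m
γ = 1/√(1 - 0.848²) = 1.887
L = L₀/γ = 616.7/1.887 = 326.8 m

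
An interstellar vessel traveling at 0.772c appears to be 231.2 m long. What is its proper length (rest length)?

Contracted length L = 231.2 m
γ = 1/√(1 - 0.772²) = 1.573
L₀ = γL = 1.573 × 231.2 = 363.7 m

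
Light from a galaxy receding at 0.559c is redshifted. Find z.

β = 0.559
(1+β)/(1-β) = 1.559/0.441 = 3.535
√(3.535) = 1.8802
z = 1.8802 - 1 = 0.8802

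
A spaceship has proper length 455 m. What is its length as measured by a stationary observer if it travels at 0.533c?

Proper length L₀ = 455 m
γ = 1/√(1 - 0.533²) = 1.1819
L = L₀/γ = 455/1.1819 = 385.0 m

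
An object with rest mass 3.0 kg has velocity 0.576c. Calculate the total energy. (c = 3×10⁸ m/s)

γ = 1/√(1 - 0.576²) = 1.2233
mc² = 3.0 × (3×10⁸)² = 2.700×10¹⁷ J
E = γmc² = 1.2233 × 2.700×10¹⁷ = 3.303×10¹⁷ J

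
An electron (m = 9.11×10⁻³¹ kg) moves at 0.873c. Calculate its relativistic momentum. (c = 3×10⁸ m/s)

γ = 1/√(1 - 0.873²) = 2.0504
v = 0.873 × 3×10⁸ = 2.619×10⁸ m/s
p = γmv = 2.0504 × 9.11×10⁻³¹ × 2.619×10⁸ = 4.892×10⁻²² kg·m/s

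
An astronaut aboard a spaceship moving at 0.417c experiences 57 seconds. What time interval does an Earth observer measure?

Proper time Δt₀ = 57 seconds
γ = 1/√(1 - 0.417²) = 1.1002
Δt = γΔt₀ = 1.1002 × 57 = 62.71 seconds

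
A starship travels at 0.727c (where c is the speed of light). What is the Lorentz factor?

v/c = 0.727, so (v/c)² = 0.528529
1 - (v/c)² = 0.471471
γ = 1/√(0.471471) = 1.456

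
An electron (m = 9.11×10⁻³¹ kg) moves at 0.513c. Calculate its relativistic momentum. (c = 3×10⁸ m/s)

γ = 1/√(1 - 0.513²) = 1.165
v = 0.513 × 3×10⁸ = 1.539×10⁸ m/s
p = γmv = 1.165 × 9.11×10⁻³¹ × 1.539×10⁸ = 1.633×10⁻²² kg·m/s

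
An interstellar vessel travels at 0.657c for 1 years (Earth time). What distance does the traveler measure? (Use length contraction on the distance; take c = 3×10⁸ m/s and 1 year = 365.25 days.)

Earth distance: d = v × t = 0.657c × 1 yr = 6.2200×10¹⁵ m
γ = 1.3265
d' = d/γ = 6.2200×10¹⁵/1.3265 = 4.689×10¹⁵ m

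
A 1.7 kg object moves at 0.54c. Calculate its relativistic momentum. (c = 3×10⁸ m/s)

γ = 1/√(1 - 0.54²) = 1.188
v = 0.54 × 3×10⁸ = 1.620×10⁸ m/s
p = γmv = 1.188 × 1.7 × 1.620×10⁸ = 3.272×10⁸ kg·m/s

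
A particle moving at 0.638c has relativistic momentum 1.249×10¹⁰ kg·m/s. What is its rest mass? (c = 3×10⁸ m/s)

γ = 1/√(1 - 0.638²) = 1.2986
v = 0.638 × 3×10⁸ = 1.914×10⁸ m/s
m = p/(γv) = 1.249×10¹⁰/(1.2986 × 1.914×10⁸) = 50.25 kg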